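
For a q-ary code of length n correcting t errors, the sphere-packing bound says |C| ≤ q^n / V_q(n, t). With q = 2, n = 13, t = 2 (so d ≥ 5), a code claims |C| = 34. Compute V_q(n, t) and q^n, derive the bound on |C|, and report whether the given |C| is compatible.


V_q(n, t) = 92, q^n = 8192, Hamming bound = 89, |C| = 34 ≤ bound (satisfied).

Step 1: Compute V_q(n, t) = Σ_{j=0}^2 C(n, j) (q−1)^j.
  j = 0: C(13,0)·(1)^0 = 1·1 = 1.
  j = 1: C(13,1)·(1)^1 = 13·1 = 13.
  j = 2: C(13,2)·(1)^2 = 78·1 = 78.
  V_q(n, t) = 1 + 13 + 78 = 92.
Step 2: q^n = 2^13 = 8192.
Step 3: Hamming bound ⌊q^n / V_q(n,t)⌋ = ⌊8192/92⌋ = 89.
Step 4: Compare |C| = 34 to 89: satisfied.
The claimed |C| lies below the Hamming bound.


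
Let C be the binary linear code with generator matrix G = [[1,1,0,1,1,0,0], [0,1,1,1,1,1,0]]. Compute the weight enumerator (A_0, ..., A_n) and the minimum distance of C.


Weight distribution: A_0 = 1, A_3 = 1, A_4 = 1, A_5 = 1. Minimum distance d = 3.

Enumerate all 2^2 = 4 messages m ∈ F_2^2.
For each, compute codeword c = mG in F_2^7, then tally its weight.
  m = 00 → c = 0000000, weight = 0.
  m = 10 → c = 1101100, weight = 4.
  m = 01 → c = 0111110, weight = 5.
  m = 11 → c = 1010010, weight = 3.
Tally weights:
  weight 0: 1 codewords.
  weight 3: 1 codewords.
  weight 4: 1 codewords.
  weight 5: 1 codewords.
Minimum distance d = smallest w > 0 with A_w > 0 = 3.
Sanity: Σ A_w = 4 = 2^2 = 4 ✓.


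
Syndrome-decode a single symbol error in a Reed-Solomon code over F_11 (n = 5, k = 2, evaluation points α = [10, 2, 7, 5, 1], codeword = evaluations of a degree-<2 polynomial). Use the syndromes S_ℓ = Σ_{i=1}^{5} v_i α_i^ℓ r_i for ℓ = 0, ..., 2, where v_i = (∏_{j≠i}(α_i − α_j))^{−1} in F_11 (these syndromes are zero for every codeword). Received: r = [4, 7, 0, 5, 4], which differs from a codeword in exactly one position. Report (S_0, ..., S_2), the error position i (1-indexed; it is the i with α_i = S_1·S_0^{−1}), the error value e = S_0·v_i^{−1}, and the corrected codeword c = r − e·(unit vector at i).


S = (3, 8, 3), error at position 1, error magnitude e = 6, c = [9, 7, 0, 5, 4].

Step 1: column multipliers v_i = (∏_{j≠i}(α_i − α_j))^{−1} mod 11.
  i = 1 (α = 10): (10−2)(10−7)(10−5)(10−1) = 8·3·5·9 = 1080 ≡ 2, so v_1 = 2^{−1} = 6 (mod 11).
  i = 2 (α = 2): (2−10)(2−7)(2−5)(2−1) = (−8)·(−5)·(−3)·1 = −120 ≡ 1, so v_2 = 1^{−1} = 1 (mod 11).
  i = 3 (α = 7): (7−10)(7−2)(7−5)(7−1) = (−3)·5·2·6 = −180 ≡ 7, so v_3 = 7^{−1} = 8 (mod 11).
  i = 4 (α = 5): (5−10)(5−2)(5−7)(5−1) = (−5)·3·(−2)·4 = 120 ≡ 10, so v_4 = 10^{−1} = 10 (mod 11).
  i = 5 (α = 1): (1−10)(1−2)(1−7)(1−5) = (−9)·(−1)·(−6)·(−4) = 216 ≡ 7, so v_5 = 7^{−1} = 8 (mod 11).
  v = [6, 1, 8, 10, 8].
Step 2: syndromes of r = [4, 7, 0, 5, 4] (all sums mod 11).
  S_0 = Σ v_i r_i = 6·4 + 1·7 + 8·0 + 10·5 + 8·4 = 113 ≡ 3.
  S_1 = Σ v_i α_i r_i = 6·10·4 + 1·2·7 + 8·7·0 + 10·5·5 + 8·1·4 = 536 ≡ 8.
  α_i^2 mod 11 = [1, 4, 5, 3, 1].
  S_2 = Σ v_i α_i^2 r_i = 6·1·4 + 1·4·7 + 8·5·0 + 10·3·5 + 8·1·4 = 234 ≡ 3.
  S = (3, 8, 3) ≠ 0, so r is not a codeword (an error is present).
Step 3: locate the error. For a single error e at position i, S_ℓ = v_i·e·α_i^ℓ, so α_err = S_1/S_0.
  S_0^{−1} = 3^{−1} = 4 (mod 11), so α_err = 8·4 = 32 ≡ 10 = α_1. Error position i = 1.
  Consistency check: S_2/S_1 = 3·7 = 21 ≡ 10 = α_err ✓ (single-error assumption holds).
Step 4: error magnitude e = S_0/v_1 = S_0·∏_{j≠1}(α_1 − α_j) = 3·2 = 6 ≡ 6 (mod 11).
Step 5: correct position 1: c_1 = r_1 − e = 4 − 6 ≡ 9 (mod 11). Hence c = [9, 7, 0, 5, 4].
  Check: interpolating c through the α_i gives m(x) = 1 + 3·x (degree < 2) with m(α_i) = c_i for every i, so c is indeed a codeword.


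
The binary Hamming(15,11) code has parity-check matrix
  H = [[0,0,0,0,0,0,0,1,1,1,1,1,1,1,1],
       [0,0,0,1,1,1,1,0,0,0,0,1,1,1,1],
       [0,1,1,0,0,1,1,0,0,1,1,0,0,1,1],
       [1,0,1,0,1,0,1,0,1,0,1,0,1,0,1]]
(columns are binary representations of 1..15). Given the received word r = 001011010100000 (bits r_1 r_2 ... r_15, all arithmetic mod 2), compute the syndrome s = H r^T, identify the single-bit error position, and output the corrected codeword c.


s = (0, 0, 1, 0)^T, error position = 2, corrected codeword c = 011011010100000

Compute s = H r^T mod 2 one row at a time:
  s_1 = 1 + 0 + 1 + 0 + 0 + 0 + 0 + 0 = 2 ≡ 0 (mod 2).
  s_2 = 0 + 1 + 1 + 0 + 0 + 0 + 0 + 0 = 2 ≡ 0 (mod 2).
  s_3 = 0 + 1 + 1 + 0 + 1 + 0 + 0 + 0 = 3 ≡ 1 (mod 2).
  s_4 = 0 + 1 + 1 + 0 + 0 + 0 + 0 + 0 = 2 ≡ 0 (mod 2).
s = (0, 0, 1, 0)^T — this equals column 2 of H (binary 0010), so error is at position 2.
Correct: flip bit 2 of r = 001011010100000 to get c = 011011010100000.


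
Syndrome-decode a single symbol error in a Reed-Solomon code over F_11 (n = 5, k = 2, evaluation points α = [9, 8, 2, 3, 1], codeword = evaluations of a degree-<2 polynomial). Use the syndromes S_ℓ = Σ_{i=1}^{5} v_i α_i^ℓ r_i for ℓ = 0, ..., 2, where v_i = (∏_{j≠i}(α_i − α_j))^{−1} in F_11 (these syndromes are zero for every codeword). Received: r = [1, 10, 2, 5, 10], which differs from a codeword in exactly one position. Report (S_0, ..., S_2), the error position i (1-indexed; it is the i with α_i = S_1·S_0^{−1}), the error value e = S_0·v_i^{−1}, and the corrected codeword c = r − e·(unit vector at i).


S = (10, 3, 2), error at position 2, error magnitude e = 1, c = [1, 9, 2, 5, 10].

Step 1: column multipliers v_i = (∏_{j≠i}(α_i − α_j))^{−1} mod 11.
  i = 1 (α = 9): (9−8)(9−2)(9−3)(9−1) = 1·7·6·8 = 336 ≡ 6, so v_1 = 6^{−1} = 2 (mod 11).
  i = 2 (α = 8): (8−9)(8−2)(8−3)(8−1) = (−1)·6·5·7 = −210 ≡ 10, so v_2 = 10^{−1} = 10 (mod 11).
  i = 3 (α = 2): (2−9)(2−8)(2−3)(2−1) = (−7)·(−6)·(−1)·1 = −42 ≡ 2, so v_3 = 2^{−1} = 6 (mod 11).
  i = 4 (α = 3): (3−9)(3−8)(3−2)(3−1) = (−6)·(−5)·1·2 = 60 ≡ 5, so v_4 = 5^{−1} = 9 (mod 11).
  i = 5 (α = 1): (1−9)(1−8)(1−2)(1−3) = (−8)·(−7)·(−1)·(−2) = 112 ≡ 2, so v_5 = 2^{−1} = 6 (mod 11).
  v = [2, 10, 6, 9, 6].
Step 2: syndromes of r = [1, 10, 2, 5, 10] (all sums mod 11).
  S_0 = Σ v_i r_i = 2·1 + 10·10 + 6·2 + 9·5 + 6·10 = 219 ≡ 10.
  S_1 = Σ v_i α_i r_i = 2·9·1 + 10·8·10 + 6·2·2 + 9·3·5 + 6·1·10 = 1037 ≡ 3.
  α_i^2 mod 11 = [4, 9, 4, 9, 1].
  S_2 = Σ v_i α_i^2 r_i = 2·4·1 + 10·9·10 + 6·4·2 + 9·9·5 + 6·1·10 = 1421 ≡ 2.
  S = (10, 3, 2) ≠ 0, so r is not a codeword (an error is present).
Step 3: locate the error. For a single error e at position i, S_ℓ = v_i·e·α_i^ℓ, so α_err = S_1/S_0.
  S_0^{−1} = 10^{−1} = 10 (mod 11), so α_err = 3·10 = 30 ≡ 8 = α_2. Error position i = 2.
  Consistency check: S_2/S_1 = 2·4 = 8 ≡ 8 = α_err ✓ (single-error assumption holds).
Step 4: error magnitude e = S_0/v_2 = S_0·∏_{j≠2}(α_2 − α_j) = 10·10 = 100 ≡ 1 (mod 11).
Step 5: correct position 2: c_2 = r_2 − e = 10 − 1 ≡ 9 (mod 11). Hence c = [1, 9, 2, 5, 10].
  Check: interpolating c through the α_i gives m(x) = 7 + 3·x (degree < 2) with m(α_i) = c_i for every i, so c is indeed a codeword.


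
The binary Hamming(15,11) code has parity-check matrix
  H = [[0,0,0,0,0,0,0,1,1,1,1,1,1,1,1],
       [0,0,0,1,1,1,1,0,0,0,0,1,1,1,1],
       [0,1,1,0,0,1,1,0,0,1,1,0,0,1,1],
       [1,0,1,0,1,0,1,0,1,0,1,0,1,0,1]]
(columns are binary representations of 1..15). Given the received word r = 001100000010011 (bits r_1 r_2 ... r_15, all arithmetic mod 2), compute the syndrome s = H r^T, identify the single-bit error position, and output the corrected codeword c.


s = (1, 1, 0, 1)^T, error position = 13, corrected codeword c = 001100000010111

Compute s = H r^T mod 2 one row at a time:
  s_1 = 0 + 0 + 0 + 1 + 0 + 0 + 1 + 1 = 3 ≡ 1 (mod 2).
  s_2 = 1 + 0 + 0 + 0 + 0 + 0 + 1 + 1 = 3 ≡ 1 (mod 2).
  s_3 = 0 + 1 + 0 + 0 + 0 + 1 + 1 + 1 = 4 ≡ 0 (mod 2).
  s_4 = 0 + 1 + 0 + 0 + 0 + 1 + 0 + 1 = 3 ≡ 1 (mod 2).
s = (1, 1, 0, 1)^T — this equals column 13 of H (binary 1101), so error is at position 13.
Correct: flip bit 13 of r = 001100000010011 to get c = 001100000010111.


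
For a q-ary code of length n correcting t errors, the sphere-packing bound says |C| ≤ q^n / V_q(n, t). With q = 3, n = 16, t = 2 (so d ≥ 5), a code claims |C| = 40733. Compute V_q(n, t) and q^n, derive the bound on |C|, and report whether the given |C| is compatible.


V_q(n, t) = 513, q^n = 43046721, Hamming bound = 83911, |C| = 40733 ≤ bound (satisfied).

Step 1: Compute V_q(n, t) = Σ_{j=0}^2 C(n, j) (q−1)^j.
  j = 0: C(16,0)·(2)^0 = 1·1 = 1.
  j = 1: C(16,1)·(2)^1 = 16·2 = 32.
  j = 2: C(16,2)·(2)^2 = 120·4 = 480.
  V_q(n, t) = 1 + 32 + 480 = 513.
Step 2: q^n = 3^16 = 43046721.
Step 3: Hamming bound ⌊q^n / V_q(n,t)⌋ = ⌊43046721/513⌋ = 83911.
Step 4: Compare |C| = 40733 to 83911: satisfied.
The claimed |C| lies below the Hamming bound.


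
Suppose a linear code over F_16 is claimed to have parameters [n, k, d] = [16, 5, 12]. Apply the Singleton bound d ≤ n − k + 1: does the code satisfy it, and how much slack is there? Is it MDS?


Singleton RHS = n − k + 1 = 12, slack = 0, bound satisfied, MDS.

Singleton bound: d ≤ n − k + 1.
Here n = 16, k = 5, so n − k + 1 = 12.
Given d = 12, check d ≤ 12: YES.
Slack = (n − k + 1) − d = 0.
The code is MDS (slack = 0).
Description: the claimed parameters are [16, 5, 12]_16; such a code would be MDS (meets Singleton bound).


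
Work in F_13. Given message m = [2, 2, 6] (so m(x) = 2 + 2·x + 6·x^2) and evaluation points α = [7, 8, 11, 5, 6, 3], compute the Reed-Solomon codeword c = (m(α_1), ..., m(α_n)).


c = [11, 12, 9, 6, 9, 10]

Message polynomial: m(x) = 2 + 2·x + 6·x^2 (mod 13).
For each evaluation point α_i, compute m(α_i) mod 13:
  α_1 = 7: Horner steps 6 → 5 → 11, so m(7) = 11.
  α_2 = 8: Horner steps 6 → 11 → 12, so m(8) = 12.
  α_3 = 11: Horner steps 6 → 3 → 9, so m(11) = 9.
  α_4 = 5: Horner steps 6 → 6 → 6, so m(5) = 6.
  α_5 = 6: Horner steps 6 → 12 → 9, so m(6) = 9.
  α_6 = 3: Horner steps 6 → 7 → 10, so m(3) = 10.
Codeword c = [11, 12, 9, 6, 9, 10] ∈ F_13^6.


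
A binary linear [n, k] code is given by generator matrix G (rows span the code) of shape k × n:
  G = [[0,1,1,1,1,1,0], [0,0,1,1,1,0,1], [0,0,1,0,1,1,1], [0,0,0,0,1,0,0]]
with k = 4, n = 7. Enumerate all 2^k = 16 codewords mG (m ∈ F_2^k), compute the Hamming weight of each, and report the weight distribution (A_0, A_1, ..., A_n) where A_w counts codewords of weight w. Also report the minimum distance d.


Weight distribution: A_0 = 1, A_1 = 1, A_2 = 2, A_3 = 6, A_4 = 5, A_5 = 1. Minimum distance d = 1.

Enumerate all 2^4 = 16 messages m ∈ F_2^4.
For each, compute codeword c = mG in F_2^7, then tally its weight.
  m = 0000 → c = 0000000, weight = 0.
  m = 1000 → c = 0111110, weight = 5.
  m = 0100 → c = 0011101, weight = 4.
  m = 1100 → c = 0100011, weight = 3.
  m = 0010 → c = 0010111, weight = 4.
  m = 1010 → c = 0101001, weight = 3.
  m = 0110 → c = 0001010, weight = 2.
  m = 1110 → c = 0110100, weight = 3.
  m = 0001 → c = 0000100, weight = 1.
  m = 1001 → c = 0111010, weight = 4.
  m = 0101 → c = 0011001, weight = 3.
  m = 1101 → c = 0100111, weight = 4.
  m = 0011 → c = 0010011, weight = 3.
  m = 1011 → c = 0101101, weight = 4.
  m = 0111 → c = 0001110, weight = 3.
  m = 1111 → c = 0110000, weight = 2.
Tally weights:
  weight 0: 1 codewords.
  weight 1: 1 codewords.
  weight 2: 2 codewords.
  weight 3: 6 codewords.
  weight 4: 5 codewords.
  weight 5: 1 codewords.
Minimum distance d = smallest w > 0 with A_w > 0 = 1.
Sanity: Σ A_w = 16 = 2^4 = 16 ✓.


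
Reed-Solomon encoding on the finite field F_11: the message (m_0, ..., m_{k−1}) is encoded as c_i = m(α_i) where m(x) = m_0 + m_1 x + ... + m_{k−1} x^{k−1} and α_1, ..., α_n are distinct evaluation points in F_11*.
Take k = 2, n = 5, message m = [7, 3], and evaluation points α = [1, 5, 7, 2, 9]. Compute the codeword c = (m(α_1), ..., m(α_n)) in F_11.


c = [10, 0, 6, 2, 1]

Message polynomial: m(x) = 7 + 3·x (mod 11).
For each evaluation point α_i, compute m(α_i) mod 11:
  α_1 = 1: Horner steps 3 → 10, so m(1) = 10.
  α_2 = 5: Horner steps 3 → 0, so m(5) = 0.
  α_3 = 7: Horner steps 3 → 6, so m(7) = 6.
  α_4 = 2: Horner steps 3 → 2, so m(2) = 2.
  α_5 = 9: Horner steps 3 → 1, so m(9) = 1.
Codeword c = [10, 0, 6, 2, 1] ∈ F_11^5.


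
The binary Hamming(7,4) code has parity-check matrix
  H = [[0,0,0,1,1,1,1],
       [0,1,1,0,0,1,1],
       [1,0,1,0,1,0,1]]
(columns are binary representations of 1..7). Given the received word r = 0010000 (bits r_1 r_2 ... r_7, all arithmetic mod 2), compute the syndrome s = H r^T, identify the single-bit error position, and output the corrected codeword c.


s = (0, 1, 1)^T, error position = 3, corrected codeword c = 0000000

Compute s = H r^T mod 2 one row at a time:
  s_1 = 0 + 0 + 0 + 0 = 0 ≡ 0 (mod 2).
  s_2 = 0 + 1 + 0 + 0 = 1 ≡ 1 (mod 2).
  s_3 = 0 + 1 + 0 + 0 = 1 ≡ 1 (mod 2).
s = (0, 1, 1)^T — this equals column 3 of H (binary 011), so error is at position 3.
Correct: flip bit 3 of r = 0010000 to get c = 0000000.


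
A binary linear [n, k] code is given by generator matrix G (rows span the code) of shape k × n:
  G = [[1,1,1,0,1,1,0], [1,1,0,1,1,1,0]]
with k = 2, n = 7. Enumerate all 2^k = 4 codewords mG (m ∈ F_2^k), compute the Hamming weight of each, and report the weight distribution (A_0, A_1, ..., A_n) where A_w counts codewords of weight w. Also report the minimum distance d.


Weight distribution: A_0 = 1, A_2 = 1, A_5 = 2. Minimum distance d = 2.

Enumerate all 2^2 = 4 messages m ∈ F_2^2.
For each, compute codeword c = mG in F_2^7, then tally its weight.
  m = 00 → c = 0000000, weight = 0.
  m = 10 → c = 1110110, weight = 5.
  m = 01 → c = 1101110, weight = 5.
  m = 11 → c = 0011000, weight = 2.
Tally weights:
  weight 0: 1 codewords.
  weight 2: 1 codewords.
  weight 5: 2 codewords.
Minimum distance d = smallest w > 0 with A_w > 0 = 2.
Sanity: Σ A_w = 4 = 2^2 = 4 ✓.


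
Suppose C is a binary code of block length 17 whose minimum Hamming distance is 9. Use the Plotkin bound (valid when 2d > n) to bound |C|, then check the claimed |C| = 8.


Plotkin bound M ≤ 18; given |C| = 8 ≤ bound (satisfied).

Check applicability: 2d = 18, n = 17.
2d − n = 1 > 0, so Plotkin applies.
Compute d/(2d−n) = 9/1 ≈ 9.0000.
⌊d/(2d−n)⌋ = 9.
Plotkin bound: M ≤ 2·9 = 18.
Given |C| = 8, check: satisfied.
This |C| is below the Plotkin bound.


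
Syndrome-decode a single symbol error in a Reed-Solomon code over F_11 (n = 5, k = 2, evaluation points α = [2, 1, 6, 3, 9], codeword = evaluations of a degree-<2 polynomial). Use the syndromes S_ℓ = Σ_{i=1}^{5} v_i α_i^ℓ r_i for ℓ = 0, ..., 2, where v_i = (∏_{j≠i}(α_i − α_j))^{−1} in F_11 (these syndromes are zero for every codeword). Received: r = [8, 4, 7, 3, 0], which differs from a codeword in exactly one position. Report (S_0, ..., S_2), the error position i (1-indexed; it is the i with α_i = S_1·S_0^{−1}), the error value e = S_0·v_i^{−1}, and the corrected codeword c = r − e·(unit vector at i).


S = (2, 4, 8), error at position 1, error magnitude e = 10, c = [9, 4, 7, 3, 0].

Step 1: column multipliers v_i = (∏_{j≠i}(α_i − α_j))^{−1} mod 11.
  i = 1 (α = 2): (2−1)(2−6)(2−3)(2−9) = 1·(−4)·(−1)·(−7) = −28 ≡ 5, so v_1 = 5^{−1} = 9 (mod 11).
  i = 2 (α = 1): (1−2)(1−6)(1−3)(1−9) = (−1)·(−5)·(−2)·(−8) = 80 ≡ 3, so v_2 = 3^{−1} = 4 (mod 11).
  i = 3 (α = 6): (6−2)(6−1)(6−3)(6−9) = 4·5·3·(−3) = −180 ≡ 7, so v_3 = 7^{−1} = 8 (mod 11).
  i = 4 (α = 3): (3−2)(3−1)(3−6)(3−9) = 1·2·(−3)·(−6) = 36 ≡ 3, so v_4 = 3^{−1} = 4 (mod 11).
  i = 5 (α = 9): (9−2)(9−1)(9−6)(9−3) = 7·8·3·6 = 1008 ≡ 7, so v_5 = 7^{−1} = 8 (mod 11).
  v = [9, 4, 8, 4, 8].
Step 2: syndromes of r = [8, 4, 7, 3, 0] (all sums mod 11).
  S_0 = Σ v_i r_i = 9·8 + 4·4 + 8·7 + 4·3 + 8·0 = 156 ≡ 2.
  S_1 = Σ v_i α_i r_i = 9·2·8 + 4·1·4 + 8·6·7 + 4·3·3 + 8·9·0 = 532 ≡ 4.
  α_i^2 mod 11 = [4, 1, 3, 9, 4].
  S_2 = Σ v_i α_i^2 r_i = 9·4·8 + 4·1·4 + 8·3·7 + 4·9·3 + 8·4·0 = 580 ≡ 8.
  S = (2, 4, 8) ≠ 0, so r is not a codeword (an error is present).
Step 3: locate the error. For a single error e at position i, S_ℓ = v_i·e·α_i^ℓ, so α_err = S_1/S_0.
  S_0^{−1} = 2^{−1} = 6 (mod 11), so α_err = 4·6 = 24 ≡ 2 = α_1. Error position i = 1.
  Consistency check: S_2/S_1 = 8·3 = 24 ≡ 2 = α_err ✓ (single-error assumption holds).
Step 4: error magnitude e = S_0/v_1 = S_0·∏_{j≠1}(α_1 − α_j) = 2·5 = 10 ≡ 10 (mod 11).
Step 5: correct position 1: c_1 = r_1 − e = 8 − 10 ≡ 9 (mod 11). Hence c = [9, 4, 7, 3, 0].
  Check: interpolating c through the α_i gives m(x) = 10 + 5·x (degree < 2) with m(α_i) = c_i for every i, so c is indeed a codeword.


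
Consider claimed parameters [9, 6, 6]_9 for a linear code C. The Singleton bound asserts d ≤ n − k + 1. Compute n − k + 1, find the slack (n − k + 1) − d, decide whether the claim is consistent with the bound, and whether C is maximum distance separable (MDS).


Singleton RHS = n − k + 1 = 4, slack = -2, bound violated (no such code; not MDS).

Singleton bound: d ≤ n − k + 1.
Here n = 9, k = 6, so n − k + 1 = 4.
Given d = 6, check d ≤ 4: NO.
Slack = (n − k + 1) − d = -2.
The slack is negative: d = 6 exceeds n − k + 1 = 4 by 2, so the Singleton bound is violated and no linear [9, 6, 6]_9 code can exist. In particular it is not MDS (MDS requires d = n − k + 1 exactly).
Description: the claimed parameters are [9, 6, 6]_9; such a code would be impossible (violates the Singleton bound).


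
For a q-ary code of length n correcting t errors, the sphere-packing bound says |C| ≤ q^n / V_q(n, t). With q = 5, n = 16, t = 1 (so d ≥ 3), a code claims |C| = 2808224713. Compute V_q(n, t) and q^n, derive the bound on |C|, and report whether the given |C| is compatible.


V_q(n, t) = 65, q^n = 152587890625, Hamming bound = 2347506009, |C| = 2808224713 > bound (violated).

Step 1: Compute V_q(n, t) = Σ_{j=0}^1 C(n, j) (q−1)^j.
  j = 0: C(16,0)·(4)^0 = 1·1 = 1.
  j = 1: C(16,1)·(4)^1 = 16·4 = 64.
  V_q(n, t) = 1 + 64 = 65.
Step 2: q^n = 5^16 = 152587890625.
Step 3: Hamming bound ⌊q^n / V_q(n,t)⌋ = ⌊152587890625/65⌋ = 2347506009.
Step 4: Compare |C| = 2808224713 to 2347506009: violated.
The claimed |C| lies above the Hamming bound, so no 5-ary code of length 16 with d ≥ 3 can have 2808224713 codewords.


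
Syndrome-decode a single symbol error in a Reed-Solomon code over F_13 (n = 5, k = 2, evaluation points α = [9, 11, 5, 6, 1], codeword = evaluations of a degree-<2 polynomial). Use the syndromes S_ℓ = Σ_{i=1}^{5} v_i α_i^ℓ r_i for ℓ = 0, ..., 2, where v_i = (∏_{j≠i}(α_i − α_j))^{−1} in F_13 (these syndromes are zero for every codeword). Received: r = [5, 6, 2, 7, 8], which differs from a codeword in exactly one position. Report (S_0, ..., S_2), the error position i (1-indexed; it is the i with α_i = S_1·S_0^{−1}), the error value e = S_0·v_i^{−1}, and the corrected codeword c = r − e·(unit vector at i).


S = (3, 1, 9), error at position 1, error magnitude e = 9, c = [9, 6, 2, 7, 8].

Step 1: column multipliers v_i = (∏_{j≠i}(α_i − α_j))^{−1} mod 13.
  i = 1 (α = 9): (9−11)(9−5)(9−6)(9−1) = (−2)·4·3·8 = −192 ≡ 3, so v_1 = 3^{−1} = 9 (mod 13).
  i = 2 (α = 11): (11−9)(11−5)(11−6)(11−1) = 2·6·5·10 = 600 ≡ 2, so v_2 = 2^{−1} = 7 (mod 13).
  i = 3 (α = 5): (5−9)(5−11)(5−6)(5−1) = (−4)·(−6)·(−1)·4 = −96 ≡ 8, so v_3 = 8^{−1} = 5 (mod 13).
  i = 4 (α = 6): (6−9)(6−11)(6−5)(6−1) = (−3)·(−5)·1·5 = 75 ≡ 10, so v_4 = 10^{−1} = 4 (mod 13).
  i = 5 (α = 1): (1−9)(1−11)(1−5)(1−6) = (−8)·(−10)·(−4)·(−5) = 1600 ≡ 1, so v_5 = 1^{−1} = 1 (mod 13).
  v = [9, 7, 5, 4, 1].
Step 2: syndromes of r = [5, 6, 2, 7, 8] (all sums mod 13).
  S_0 = Σ v_i r_i = 9·5 + 7·6 + 5·2 + 4·7 + 1·8 = 133 ≡ 3.
  S_1 = Σ v_i α_i r_i = 9·9·5 + 7·11·6 + 5·5·2 + 4·6·7 + 1·1·8 = 1093 ≡ 1.
  α_i^2 mod 13 = [3, 4, 12, 10, 1].
  S_2 = Σ v_i α_i^2 r_i = 9·3·5 + 7·4·6 + 5·12·2 + 4·10·7 + 1·1·8 = 711 ≡ 9.
  S = (3, 1, 9) ≠ 0, so r is not a codeword (an error is present).
Step 3: locate the error. For a single error e at position i, S_ℓ = v_i·e·α_i^ℓ, so α_err = S_1/S_0.
  S_0^{−1} = 3^{−1} = 9 (mod 13), so α_err = 1·9 = 9 ≡ 9 = α_1. Error position i = 1.
  Consistency check: S_2/S_1 = 9·1 = 9 ≡ 9 = α_err ✓ (single-error assumption holds).
Step 4: error magnitude e = S_0/v_1 = S_0·∏_{j≠1}(α_1 − α_j) = 3·3 = 9 ≡ 9 (mod 13).
Step 5: correct position 1: c_1 = r_1 − e = 5 − 9 ≡ 9 (mod 13). Hence c = [9, 6, 2, 7, 8].
  Check: interpolating c through the α_i gives m(x) = 3 + 5·x (degree < 2) with m(α_i) = c_i for every i, so c is indeed a codeword.


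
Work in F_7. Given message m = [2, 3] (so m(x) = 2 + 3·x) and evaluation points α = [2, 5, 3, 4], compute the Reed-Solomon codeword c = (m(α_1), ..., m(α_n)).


c = [1, 3, 4, 0]

Message polynomial: m(x) = 2 + 3·x (mod 7).
For each evaluation point α_i, compute m(α_i) mod 7:
  α_1 = 2: Horner steps 3 → 1, so m(2) = 1.
  α_2 = 5: Horner steps 3 → 3, so m(5) = 3.
  α_3 = 3: Horner steps 3 → 4, so m(3) = 4.
  α_4 = 4: Horner steps 3 → 0, so m(4) = 0.
Codeword c = [1, 3, 4, 0] ∈ F_7^4.


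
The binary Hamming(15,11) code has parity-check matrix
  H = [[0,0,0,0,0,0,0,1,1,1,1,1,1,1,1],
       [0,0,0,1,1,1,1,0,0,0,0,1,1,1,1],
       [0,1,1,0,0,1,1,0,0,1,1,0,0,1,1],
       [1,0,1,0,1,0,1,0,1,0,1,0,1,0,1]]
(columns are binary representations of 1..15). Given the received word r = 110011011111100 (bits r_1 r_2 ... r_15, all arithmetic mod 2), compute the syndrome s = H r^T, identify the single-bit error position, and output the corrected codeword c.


s = (0, 0, 0, 1)^T, error position = 1, corrected codeword c = 010011011111100

Compute s = H r^T mod 2 one row at a time:
  s_1 = 1 + 1 + 1 + 1 + 1 + 1 + 0 + 0 = 6 ≡ 0 (mod 2).
  s_2 = 0 + 1 + 1 + 0 + 1 + 1 + 0 + 0 = 4 ≡ 0 (mod 2).
  s_3 = 1 + 0 + 1 + 0 + 1 + 1 + 0 + 0 = 4 ≡ 0 (mod 2).
  s_4 = 1 + 0 + 1 + 0 + 1 + 1 + 1 + 0 = 5 ≡ 1 (mod 2).
s = (0, 0, 0, 1)^T — this equals column 1 of H (binary 0001), so error is at position 1.
Correct: flip bit 1 of r = 110011011111100 to get c = 010011011111100.


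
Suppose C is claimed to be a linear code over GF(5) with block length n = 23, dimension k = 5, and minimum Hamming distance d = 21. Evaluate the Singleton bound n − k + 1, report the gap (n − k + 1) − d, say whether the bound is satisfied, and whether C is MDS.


Singleton RHS = n − k + 1 = 19, slack = -2, bound violated (no such code; not MDS).

Singleton bound: d ≤ n − k + 1.
Here n = 23, k = 5, so n − k + 1 = 19.
Given d = 21, check d ≤ 19: NO.
Slack = (n − k + 1) − d = -2.
The slack is negative: d = 21 exceeds n − k + 1 = 19 by 2, so the Singleton bound is violated and no linear [23, 5, 21]_5 code can exist. In particular it is not MDS (MDS requires d = n − k + 1 exactly).
Description: the claimed parameters are [23, 5, 21]_5; such a code would be impossible (violates the Singleton bound).


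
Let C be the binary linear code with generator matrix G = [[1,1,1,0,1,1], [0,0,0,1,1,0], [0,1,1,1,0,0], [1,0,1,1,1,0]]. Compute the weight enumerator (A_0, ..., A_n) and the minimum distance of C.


Weight distribution: A_0 = 1, A_2 = 4, A_3 = 6, A_4 = 3, A_5 = 2. Minimum distance d = 2.

Enumerate all 2^4 = 16 messages m ∈ F_2^4.
For each, compute codeword c = mG in F_2^6, then tally its weight.
  m = 0000 → c = 000000, weight = 0.
  m = 1000 → c = 111011, weight = 5.
  m = 0100 → c = 000110, weight = 2.
  m = 1100 → c = 111101, weight = 5.
  m = 0010 → c = 011100, weight = 3.
  m = 1010 → c = 100111, weight = 4.
  m = 0110 → c = 011010, weight = 3.
  m = 1110 → c = 100001, weight = 2.
  m = 0001 → c = 101110, weight = 4.
  m = 1001 → c = 010101, weight = 3.
  m = 0101 → c = 101000, weight = 2.
  m = 1101 → c = 010011, weight = 3.
  m = 0011 → c = 110010, weight = 3.
  m = 1011 → c = 001001, weight = 2.
  m = 0111 → c = 110100, weight = 3.
  m = 1111 → c = 001111, weight = 4.
Tally weights:
  weight 0: 1 codewords.
  weight 2: 4 codewords.
  weight 3: 6 codewords.
  weight 4: 3 codewords.
  weight 5: 2 codewords.
Minimum distance d = smallest w > 0 with A_w > 0 = 2.
Sanity: Σ A_w = 16 = 2^4 = 16 ✓.


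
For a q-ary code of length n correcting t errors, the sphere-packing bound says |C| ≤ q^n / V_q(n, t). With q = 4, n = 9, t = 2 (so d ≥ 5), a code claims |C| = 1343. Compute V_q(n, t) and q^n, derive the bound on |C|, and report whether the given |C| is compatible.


V_q(n, t) = 352, q^n = 262144, Hamming bound = 744, |C| = 1343 > bound (violated).

Step 1: Compute V_q(n, t) = Σ_{j=0}^2 C(n, j) (q−1)^j.
  j = 0: C(9,0)·(3)^0 = 1·1 = 1.
  j = 1: C(9,1)·(3)^1 = 9·3 = 27.
  j = 2: C(9,2)·(3)^2 = 36·9 = 324.
  V_q(n, t) = 1 + 27 + 324 = 352.
Step 2: q^n = 4^9 = 262144.
Step 3: Hamming bound ⌊q^n / V_q(n,t)⌋ = ⌊262144/352⌋ = 744.
Step 4: Compare |C| = 1343 to 744: violated.
The claimed |C| lies above the Hamming bound, so no 4-ary code of length 9 with d ≥ 5 can have 1343 codewords.


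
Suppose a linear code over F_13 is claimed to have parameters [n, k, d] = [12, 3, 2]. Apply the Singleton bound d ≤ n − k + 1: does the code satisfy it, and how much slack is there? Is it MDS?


Singleton RHS = n − k + 1 = 10, slack = 8, bound satisfied, not MDS.

Singleton bound: d ≤ n − k + 1.
Here n = 12, k = 3, so n − k + 1 = 10.
Given d = 2, check d ≤ 10: YES.
Slack = (n − k + 1) − d = 8.
The code is NOT MDS (slack = 8 > 0).
Description: the claimed parameters are [12, 3, 2]_13; such a code would be non-MDS.


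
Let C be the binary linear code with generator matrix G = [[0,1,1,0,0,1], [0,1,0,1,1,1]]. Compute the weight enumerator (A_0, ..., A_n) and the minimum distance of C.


Weight distribution: A_0 = 1, A_3 = 2, A_4 = 1. Minimum distance d = 3.

Enumerate all 2^2 = 4 messages m ∈ F_2^2.
For each, compute codeword c = mG in F_2^6, then tally its weight.
  m = 00 → c = 000000, weight = 0.
  m = 10 → c = 011001, weight = 3.
  m = 01 → c = 010111, weight = 4.
  m = 11 → c = 001110, weight = 3.
Tally weights:
  weight 0: 1 codewords.
  weight 3: 2 codewords.
  weight 4: 1 codewords.
Minimum distance d = smallest w > 0 with A_w > 0 = 3.
Sanity: Σ A_w = 4 = 2^2 = 4 ✓.


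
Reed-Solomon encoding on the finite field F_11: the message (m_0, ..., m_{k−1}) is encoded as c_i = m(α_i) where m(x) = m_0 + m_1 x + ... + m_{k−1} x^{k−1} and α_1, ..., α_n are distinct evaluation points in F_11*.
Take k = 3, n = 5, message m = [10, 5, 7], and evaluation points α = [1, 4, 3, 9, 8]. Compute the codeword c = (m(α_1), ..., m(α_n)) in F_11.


c = [0, 10, 0, 6, 3]

Message polynomial: m(x) = 10 + 5·x + 7·x^2 (mod 11).
For each evaluation point α_i, compute m(α_i) mod 11:
  α_1 = 1: Horner steps 7 → 1 → 0, so m(1) = 0.
  α_2 = 4: Horner steps 7 → 0 → 10, so m(4) = 10.
  α_3 = 3: Horner steps 7 → 4 → 0, so m(3) = 0.
  α_4 = 9: Horner steps 7 → 2 → 6, so m(9) = 6.
  α_5 = 8: Horner steps 7 → 6 → 3, so m(8) = 3.
Codeword c = [0, 10, 0, 6, 3] ∈ F_11^5.


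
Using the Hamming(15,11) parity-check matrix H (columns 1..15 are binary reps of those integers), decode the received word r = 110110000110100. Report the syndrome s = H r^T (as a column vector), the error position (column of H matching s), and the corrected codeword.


s = (1, 1, 1, 0)^T, error position = 14, corrected codeword c = 110110000110110

Compute s = H r^T mod 2 one row at a time:
  s_1 = 0 + 0 + 1 + 1 + 0 + 1 + 0 + 0 = 3 ≡ 1 (mod 2).
  s_2 = 1 + 1 + 0 + 0 + 0 + 1 + 0 + 0 = 3 ≡ 1 (mod 2).
  s_3 = 1 + 0 + 0 + 0 + 1 + 1 + 0 + 0 = 3 ≡ 1 (mod 2).
  s_4 = 1 + 0 + 1 + 0 + 0 + 1 + 1 + 0 = 4 ≡ 0 (mod 2).
s = (1, 1, 1, 0)^T — this equals column 14 of H (binary 1110), so error is at position 14.
Correct: flip bit 14 of r = 110110000110100 to get c = 110110000110110.


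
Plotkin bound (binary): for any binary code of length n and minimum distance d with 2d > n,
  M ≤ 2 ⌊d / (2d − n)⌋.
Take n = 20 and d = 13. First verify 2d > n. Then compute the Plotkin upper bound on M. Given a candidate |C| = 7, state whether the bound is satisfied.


Plotkin bound M ≤ 4; given |C| = 7 > bound (violated).

Check applicability: 2d = 26, n = 20.
2d − n = 6 > 0, so Plotkin applies.
Compute d/(2d−n) = 13/6 ≈ 2.1667.
⌊d/(2d−n)⌋ = 2.
Plotkin bound: M ≤ 2·2 = 4.
Given |C| = 7, check: VIOLATED.
This |C| is above the Plotkin bound, so no binary code with n = 20, d = 13 and 7 codewords exists.


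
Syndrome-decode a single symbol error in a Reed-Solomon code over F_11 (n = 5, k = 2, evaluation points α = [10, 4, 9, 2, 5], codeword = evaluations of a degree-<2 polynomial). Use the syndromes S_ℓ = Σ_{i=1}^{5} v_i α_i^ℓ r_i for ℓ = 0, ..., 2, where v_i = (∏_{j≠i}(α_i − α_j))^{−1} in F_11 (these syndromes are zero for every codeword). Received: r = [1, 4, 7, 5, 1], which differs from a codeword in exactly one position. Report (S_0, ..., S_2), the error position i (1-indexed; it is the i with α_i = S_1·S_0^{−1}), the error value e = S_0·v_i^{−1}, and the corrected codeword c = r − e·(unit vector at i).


S = (5, 3, 4), error at position 5, error magnitude e = 3, c = [1, 4, 7, 5, 9].

Step 1: column multipliers v_i = (∏_{j≠i}(α_i − α_j))^{−1} mod 11.
  i = 1 (α = 10): (10−4)(10−9)(10−2)(10−5) = 6·1·8·5 = 240 ≡ 9, so v_1 = 9^{−1} = 5 (mod 11).
  i = 2 (α = 4): (4−10)(4−9)(4−2)(4−5) = (−6)·(−5)·2·(−1) = −60 ≡ 6, so v_2 = 6^{−1} = 2 (mod 11).
  i = 3 (α = 9): (9−10)(9−4)(9−2)(9−5) = (−1)·5·7·4 = −140 ≡ 3, so v_3 = 3^{−1} = 4 (mod 11).
  i = 4 (α = 2): (2−10)(2−4)(2−9)(2−5) = (−8)·(−2)·(−7)·(−3) = 336 ≡ 6, so v_4 = 6^{−1} = 2 (mod 11).
  i = 5 (α = 5): (5−10)(5−4)(5−9)(5−2) = (−5)·1·(−4)·3 = 60 ≡ 5, so v_5 = 5^{−1} = 9 (mod 11).
  v = [5, 2, 4, 2, 9].
Step 2: syndromes of r = [1, 4, 7, 5, 1] (all sums mod 11).
  S_0 = Σ v_i r_i = 5·1 + 2·4 + 4·7 + 2·5 + 9·1 = 60 ≡ 5.
  S_1 = Σ v_i α_i r_i = 5·10·1 + 2·4·4 + 4·9·7 + 2·2·5 + 9·5·1 = 399 ≡ 3.
  α_i^2 mod 11 = [1, 5, 4, 4, 3].
  S_2 = Σ v_i α_i^2 r_i = 5·1·1 + 2·5·4 + 4·4·7 + 2·4·5 + 9·3·1 = 224 ≡ 4.
  S = (5, 3, 4) ≠ 0, so r is not a codeword (an error is present).
Step 3: locate the error. For a single error e at position i, S_ℓ = v_i·e·α_i^ℓ, so α_err = S_1/S_0.
  S_0^{−1} = 5^{−1} = 9 (mod 11), so α_err = 3·9 = 27 ≡ 5 = α_5. Error position i = 5.
  Consistency check: S_2/S_1 = 4·4 = 16 ≡ 5 = α_err ✓ (single-error assumption holds).
Step 4: error magnitude e = S_0/v_5 = S_0·∏_{j≠5}(α_5 − α_j) = 5·5 = 25 ≡ 3 (mod 11).
Step 5: correct position 5: c_5 = r_5 − e = 1 − 3 ≡ 9 (mod 11). Hence c = [1, 4, 7, 5, 9].
  Check: interpolating c through the α_i gives m(x) = 6 + 5·x (degree < 2) with m(α_i) = c_i for every i, so c is indeed a codeword.


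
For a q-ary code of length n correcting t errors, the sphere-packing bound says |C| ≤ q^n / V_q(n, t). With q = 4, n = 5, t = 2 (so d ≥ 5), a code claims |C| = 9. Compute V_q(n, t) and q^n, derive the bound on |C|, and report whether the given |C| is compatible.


V_q(n, t) = 106, q^n = 1024, Hamming bound = 9, |C| = 9 ≤ bound (satisfied).

Step 1: Compute V_q(n, t) = Σ_{j=0}^2 C(n, j) (q−1)^j.
  j = 0: C(5,0)·(3)^0 = 1·1 = 1.
  j = 1: C(5,1)·(3)^1 = 5·3 = 15.
  j = 2: C(5,2)·(3)^2 = 10·9 = 90.
  V_q(n, t) = 1 + 15 + 90 = 106.
Step 2: q^n = 4^5 = 1024.
Step 3: Hamming bound ⌊q^n / V_q(n,t)⌋ = ⌊1024/106⌋ = 9.
Step 4: Compare |C| = 9 to 9: satisfied.
The claimed |C| lies at the Hamming bound (tight).


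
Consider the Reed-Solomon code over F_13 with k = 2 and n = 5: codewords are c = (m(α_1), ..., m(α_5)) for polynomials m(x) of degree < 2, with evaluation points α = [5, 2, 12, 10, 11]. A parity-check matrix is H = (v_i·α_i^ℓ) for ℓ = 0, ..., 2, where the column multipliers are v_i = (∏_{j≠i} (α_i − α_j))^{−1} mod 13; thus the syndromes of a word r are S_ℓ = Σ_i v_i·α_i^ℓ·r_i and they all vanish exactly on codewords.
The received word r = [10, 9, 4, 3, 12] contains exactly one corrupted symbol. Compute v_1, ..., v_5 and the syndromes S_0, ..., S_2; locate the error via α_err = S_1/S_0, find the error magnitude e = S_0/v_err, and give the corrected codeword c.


S = (10, 3, 10), error at position 3, error magnitude e = 9, c = [10, 9, 8, 3, 12].

Step 1: column multipliers v_i = (∏_{j≠i}(α_i − α_j))^{−1} mod 13.
  i = 1 (α = 5): (5−2)(5−12)(5−10)(5−11) = 3·(−7)·(−5)·(−6) = −630 ≡ 7, so v_1 = 7^{−1} = 2 (mod 13).
  i = 2 (α = 2): (2−5)(2−12)(2−10)(2−11) = (−3)·(−10)·(−8)·(−9) = 2160 ≡ 2, so v_2 = 2^{−1} = 7 (mod 13).
  i = 3 (α = 12): (12−5)(12−2)(12−10)(12−11) = 7·10·2·1 = 140 ≡ 10, so v_3 = 10^{−1} = 4 (mod 13).
  i = 4 (α = 10): (10−5)(10−2)(10−12)(10−11) = 5·8·(−2)·(−1) = 80 ≡ 2, so v_4 = 2^{−1} = 7 (mod 13).
  i = 5 (α = 11): (11−5)(11−2)(11−12)(11−10) = 6·9·(−1)·1 = −54 ≡ 11, so v_5 = 11^{−1} = 6 (mod 13).
  v = [2, 7, 4, 7, 6].
Step 2: syndromes of r = [10, 9, 4, 3, 12] (all sums mod 13).
  S_0 = Σ v_i r_i = 2·10 + 7·9 + 4·4 + 7·3 + 6·12 = 192 ≡ 10.
  S_1 = Σ v_i α_i r_i = 2·5·10 + 7·2·9 + 4·12·4 + 7·10·3 + 6·11·12 = 1420 ≡ 3.
  α_i^2 mod 13 = [12, 4, 1, 9, 4].
  S_2 = Σ v_i α_i^2 r_i = 2·12·10 + 7·4·9 + 4·1·4 + 7·9·3 + 6·4·12 = 985 ≡ 10.
  S = (10, 3, 10) ≠ 0, so r is not a codeword (an error is present).
Step 3: locate the error. For a single error e at position i, S_ℓ = v_i·e·α_i^ℓ, so α_err = S_1/S_0.
  S_0^{−1} = 10^{−1} = 4 (mod 13), so α_err = 3·4 = 12 ≡ 12 = α_3. Error position i = 3.
  Consistency check: S_2/S_1 = 10·9 = 90 ≡ 12 = α_err ✓ (single-error assumption holds).
Step 4: error magnitude e = S_0/v_3 = S_0·∏_{j≠3}(α_3 − α_j) = 10·10 = 100 ≡ 9 (mod 13).
Step 5: correct position 3: c_3 = r_3 − e = 4 − 9 ≡ 8 (mod 13). Hence c = [10, 9, 8, 3, 12].
  Check: interpolating c through the α_i gives m(x) = 4 + 9·x (degree < 2) with m(α_i) = c_i for every i, so c is indeed a codeword.


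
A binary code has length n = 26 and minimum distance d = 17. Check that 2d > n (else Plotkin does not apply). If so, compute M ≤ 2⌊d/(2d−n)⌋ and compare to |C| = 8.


Plotkin bound M ≤ 4; given |C| = 8 > bound (violated).

Check applicability: 2d = 34, n = 26.
2d − n = 8 > 0, so Plotkin applies.
Compute d/(2d−n) = 17/8 ≈ 2.1250.
⌊d/(2d−n)⌋ = 2.
Plotkin bound: M ≤ 2·2 = 4.
Given |C| = 8, check: VIOLATED.
This |C| is above the Plotkin bound, so no binary code with n = 26, d = 17 and 8 codewords exists.


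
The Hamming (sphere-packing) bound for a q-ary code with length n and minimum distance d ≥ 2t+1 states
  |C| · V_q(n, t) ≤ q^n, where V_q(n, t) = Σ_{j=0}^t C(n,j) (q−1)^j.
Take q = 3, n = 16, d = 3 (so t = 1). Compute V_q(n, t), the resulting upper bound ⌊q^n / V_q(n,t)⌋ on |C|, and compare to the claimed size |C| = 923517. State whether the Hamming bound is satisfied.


V_q(n, t) = 33, q^n = 43046721, Hamming bound = 1304446, |C| = 923517 ≤ bound (satisfied).

Step 1: Compute V_q(n, t) = Σ_{j=0}^1 C(n, j) (q−1)^j.
  j = 0: C(16,0)·(2)^0 = 1·1 = 1.
  j = 1: C(16,1)·(2)^1 = 16·2 = 32.
  V_q(n, t) = 1 + 32 = 33.
Step 2: q^n = 3^16 = 43046721.
Step 3: Hamming bound ⌊q^n / V_q(n,t)⌋ = ⌊43046721/33⌋ = 1304446.
Step 4: Compare |C| = 923517 to 1304446: satisfied.
The claimed |C| lies below the Hamming bound.


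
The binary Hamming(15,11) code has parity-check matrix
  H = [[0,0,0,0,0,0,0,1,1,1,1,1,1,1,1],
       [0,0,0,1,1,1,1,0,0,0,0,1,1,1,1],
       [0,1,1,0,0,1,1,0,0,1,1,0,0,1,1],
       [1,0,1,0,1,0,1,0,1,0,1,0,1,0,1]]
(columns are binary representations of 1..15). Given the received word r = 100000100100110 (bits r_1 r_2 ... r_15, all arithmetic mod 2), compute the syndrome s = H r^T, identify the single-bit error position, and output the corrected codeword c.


s = (1, 1, 1, 1)^T, error position = 15, corrected codeword c = 100000100100111

Compute s = H r^T mod 2 one row at a time:
  s_1 = 0 + 0 + 1 + 0 + 0 + 1 + 1 + 0 = 3 ≡ 1 (mod 2).
  s_2 = 0 + 0 + 0 + 1 + 0 + 1 + 1 + 0 = 3 ≡ 1 (mod 2).
  s_3 = 0 + 0 + 0 + 1 + 1 + 0 + 1 + 0 = 3 ≡ 1 (mod 2).
  s_4 = 1 + 0 + 0 + 1 + 0 + 0 + 1 + 0 = 3 ≡ 1 (mod 2).
s = (1, 1, 1, 1)^T — this equals column 15 of H (binary 1111), so error is at position 15.
Correct: flip bit 15 of r = 100000100100110 to get c = 100000100100111.


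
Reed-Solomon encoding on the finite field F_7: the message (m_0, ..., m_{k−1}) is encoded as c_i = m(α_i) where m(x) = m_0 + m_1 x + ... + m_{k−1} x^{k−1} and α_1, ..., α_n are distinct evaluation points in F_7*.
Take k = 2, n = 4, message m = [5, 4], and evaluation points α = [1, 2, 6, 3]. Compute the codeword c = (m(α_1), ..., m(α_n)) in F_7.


c = [2, 6, 1, 3]

Message polynomial: m(x) = 5 + 4·x (mod 7).
For each evaluation point α_i, compute m(α_i) mod 7:
  α_1 = 1: Horner steps 4 → 2, so m(1) = 2.
  α_2 = 2: Horner steps 4 → 6, so m(2) = 6.
  α_3 = 6: Horner steps 4 → 1, so m(6) = 1.
  α_4 = 3: Horner steps 4 → 3, so m(3) = 3.
Codeword c = [2, 6, 1, 3] ∈ F_7^4.


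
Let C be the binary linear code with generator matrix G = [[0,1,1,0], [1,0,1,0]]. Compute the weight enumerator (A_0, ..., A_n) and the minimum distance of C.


Weight distribution: A_0 = 1, A_2 = 3. Minimum distance d = 2.

Enumerate all 2^2 = 4 messages m ∈ F_2^2.
For each, compute codeword c = mG in F_2^4, then tally its weight.
  m = 00 → c = 0000, weight = 0.
  m = 10 → c = 0110, weight = 2.
  m = 01 → c = 1010, weight = 2.
  m = 11 → c = 1100, weight = 2.
Tally weights:
  weight 0: 1 codewords.
  weight 2: 3 codewords.
Minimum distance d = smallest w > 0 with A_w > 0 = 2.
Sanity: Σ A_w = 4 = 2^2 = 4 ✓.


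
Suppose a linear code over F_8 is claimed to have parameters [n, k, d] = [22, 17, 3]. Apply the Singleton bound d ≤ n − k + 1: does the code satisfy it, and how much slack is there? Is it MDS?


Singleton RHS = n − k + 1 = 6, slack = 3, bound satisfied, not MDS.

Singleton bound: d ≤ n − k + 1.
Here n = 22, k = 17, so n − k + 1 = 6.
Given d = 3, check d ≤ 6: YES.
Slack = (n − k + 1) − d = 3.
The code is NOT MDS (slack = 3 > 0).
Description: the claimed parameters are [22, 17, 3]_8; such a code would be non-MDS.


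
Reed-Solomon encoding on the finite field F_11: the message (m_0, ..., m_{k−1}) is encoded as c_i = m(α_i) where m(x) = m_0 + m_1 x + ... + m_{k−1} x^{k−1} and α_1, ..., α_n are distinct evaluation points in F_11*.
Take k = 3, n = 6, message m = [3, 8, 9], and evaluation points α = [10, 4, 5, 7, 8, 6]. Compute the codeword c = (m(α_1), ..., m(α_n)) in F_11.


c = [4, 3, 4, 5, 5, 1]

Message polynomial: m(x) = 3 + 8·x + 9·x^2 (mod 11).
For each evaluation point α_i, compute m(α_i) mod 11:
  α_1 = 10: Horner steps 9 → 10 → 4, so m(10) = 4.
  α_2 = 4: Horner steps 9 → 0 → 3, so m(4) = 3.
  α_3 = 5: Horner steps 9 → 9 → 4, so m(5) = 4.
  α_4 = 7: Horner steps 9 → 5 → 5, so m(7) = 5.
  α_5 = 8: Horner steps 9 → 3 → 5, so m(8) = 5.
  α_6 = 6: Horner steps 9 → 7 → 1, so m(6) = 1.
Codeword c = [4, 3, 4, 5, 5, 1] ∈ F_11^6.


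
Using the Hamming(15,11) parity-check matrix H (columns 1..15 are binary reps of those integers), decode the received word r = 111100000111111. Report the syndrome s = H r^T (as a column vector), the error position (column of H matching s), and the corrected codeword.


s = (0, 1, 0, 1)^T, error position = 5, corrected codeword c = 111110000111111

Compute s = H r^T mod 2 one row at a time:
  s_1 = 0 + 0 + 1 + 1 + 1 + 1 + 1 + 1 = 6 ≡ 0 (mod 2).
  s_2 = 1 + 0 + 0 + 0 + 1 + 1 + 1 + 1 = 5 ≡ 1 (mod 2).
  s_3 = 1 + 1 + 0 + 0 + 1 + 1 + 1 + 1 = 6 ≡ 0 (mod 2).
  s_4 = 1 + 1 + 0 + 0 + 0 + 1 + 1 + 1 = 5 ≡ 1 (mod 2).
s = (0, 1, 0, 1)^T — this equals column 5 of H (binary 0101), so error is at position 5.
Correct: flip bit 5 of r = 111100000111111 to get c = 111110000111111.
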